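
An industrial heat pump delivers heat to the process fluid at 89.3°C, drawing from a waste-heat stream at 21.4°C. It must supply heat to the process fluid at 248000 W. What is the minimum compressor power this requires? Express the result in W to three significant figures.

In absolute terms T_C = 294.55 K and T_H = 362.45 K, so ΔT = 67.90 K.
COP_Carnot = T_H/ΔT = 362.45/67.90 = 5.338.
Ẇ_min = Q̇/COP_Carnot = 248000/5.338 = 46460 W.

46500 W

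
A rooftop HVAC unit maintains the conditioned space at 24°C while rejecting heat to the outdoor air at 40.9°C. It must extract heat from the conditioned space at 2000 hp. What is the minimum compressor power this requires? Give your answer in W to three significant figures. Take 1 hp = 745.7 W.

In absolute terms T_C = 297.15 K and T_H = 314.05 K, so ΔT = 16.90 K.
COP_Carnot = T_C/ΔT = 297.15/16.90 = 17.58.
Ẇ_min = Q̇/COP_Carnot = 2000/17.58 = 113.7 hp = 84820 W.

84800 W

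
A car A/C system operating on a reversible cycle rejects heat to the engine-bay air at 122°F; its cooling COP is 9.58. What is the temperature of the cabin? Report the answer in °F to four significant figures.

67.02 °F

For a Carnot refrigerator COP_R = T_C/(T_H − T_C), so T_C = COP·T_H/(1 + COP).
With T_H = 323.15 K, T_C = 9.58 × 323.15/10.58 = 292.61 K.
Converting, 292.61 K = 67.02°F.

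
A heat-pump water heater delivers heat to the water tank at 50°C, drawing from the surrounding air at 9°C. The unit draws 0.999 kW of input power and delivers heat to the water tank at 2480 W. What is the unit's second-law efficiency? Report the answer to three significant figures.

Converting, Q̇_H = 2480 W = 2.480 kW, so COP_actual = Q̇_H/Ẇ = 2.480/0.9990 = 2.482.
In absolute terms T_C = 282.15 K and T_H = 323.15 K, so ΔT = 41.00 K.
COP_Carnot = T_H/ΔT = 323.15/41.00 = 7.882.
η_II = COP_actual/COP_Carnot = 2.482/7.882 = 0.3150.

0.315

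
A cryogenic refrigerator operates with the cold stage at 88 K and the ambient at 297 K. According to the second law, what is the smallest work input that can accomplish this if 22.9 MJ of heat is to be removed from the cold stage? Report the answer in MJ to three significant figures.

The reservoir spacing is ΔT = 297 − 88 = 209.0 K.
The reversible limit is COP_R = T_C/ΔT = 0.4211, so W_min = Q_C/COP = Q_C·ΔT/T_C.
W_min = 22.90 × 209.0/88.00 = 54.39 MJ.

54.4 MJ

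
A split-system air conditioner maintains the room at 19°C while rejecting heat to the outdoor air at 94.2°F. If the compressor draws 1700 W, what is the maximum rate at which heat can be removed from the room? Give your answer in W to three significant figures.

31900 W

In absolute terms T_C = 292.15 K and T_H = 307.71 K, so ΔT = 15.56 K.
COP_Carnot = T_C/ΔT = 292.15/15.56 = 18.78.
Q̇_max = COP_Carnot × Ẇ = 18.78 × 1700 W = 31930 W.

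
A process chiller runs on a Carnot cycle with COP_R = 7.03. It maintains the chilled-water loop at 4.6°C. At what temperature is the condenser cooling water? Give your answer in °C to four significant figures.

44.11 °C

COP_R = T_C/(T_H − T_C) gives T_H − T_C = T_C/COP.
With T_C = 277.75 K, T_H = 277.75 × (1 + 1/7.03) = 317.26 K.
Converting, 317.26 K = 44.11°C.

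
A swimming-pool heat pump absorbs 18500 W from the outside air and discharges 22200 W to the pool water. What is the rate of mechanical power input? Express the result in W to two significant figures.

For a cyclic device the first law requires Q̇_H = Q̇_C + Ẇ.
Ẇ = Q̇_H − Q̇_C = 3700 W.

3700 W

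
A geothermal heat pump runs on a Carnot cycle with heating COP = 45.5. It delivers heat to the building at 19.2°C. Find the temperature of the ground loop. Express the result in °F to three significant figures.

55.0 °F

COP_HP = T_H/(T_H − T_C) gives T_H − T_C = T_H/COP.
With T_H = 292.35 K, T_C = 292.35 × (1 − 1/45.5) = 285.92 K.
Converting, 285.92 K = 54.99°F.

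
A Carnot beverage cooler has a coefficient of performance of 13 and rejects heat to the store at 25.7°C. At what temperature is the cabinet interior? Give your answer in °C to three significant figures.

4.35 °C

For a Carnot refrigerator COP_R = T_C/(T_H − T_C), so T_C = COP·T_H/(1 + COP).
With T_H = 298.85 K, T_C = 13 × 298.85/14.00 = 277.50 K.
Converting, 277.50 K = 4.35°C.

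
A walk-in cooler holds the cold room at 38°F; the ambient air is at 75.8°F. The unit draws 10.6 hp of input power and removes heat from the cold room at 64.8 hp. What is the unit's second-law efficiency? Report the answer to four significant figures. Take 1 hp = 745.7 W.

COP_actual = Q̇_C/Ẇ = 64.80/10.60 = 6.113.
In absolute terms T_C = 276.48 K and T_H = 297.48 K, so ΔT = 21.00 K.
COP_Carnot = T_C/ΔT = 276.48/21.00 = 13.17.
η_II = COP_actual/COP_Carnot = 6.113/13.17 = 0.4643.

0.4643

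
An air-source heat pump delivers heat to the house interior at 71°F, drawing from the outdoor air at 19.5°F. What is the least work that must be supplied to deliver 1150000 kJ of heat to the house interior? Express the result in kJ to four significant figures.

111600 kJ

In absolute terms T_C = 266.21 K and T_H = 294.82 K, so ΔT = 28.61 K.
The reversible limit is COP_HP = T_H/ΔT = 10.30, so W_min = Q_H/COP = Q_H·ΔT/T_H.
W_min = 1150000 × 28.61/294.82 = 111600 kJ.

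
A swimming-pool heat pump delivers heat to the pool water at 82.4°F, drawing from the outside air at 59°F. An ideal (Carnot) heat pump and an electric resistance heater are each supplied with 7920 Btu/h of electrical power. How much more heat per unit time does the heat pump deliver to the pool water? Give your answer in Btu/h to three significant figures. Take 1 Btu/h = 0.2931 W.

In absolute terms T_C = 288.15 K and T_H = 301.15 K, so ΔT = 13.00 K.
COP_Carnot = T_H/ΔT = 301.15/13.00 = 23.17.
The heat pump delivers Q̇_H = COP × Ẇ = 183500 Btu/h; the resistance heater delivers Ẇ = 7920 Btu/h.
Extra = (COP − 1)·Ẇ = 175500 Btu/h.

176000 Btu/h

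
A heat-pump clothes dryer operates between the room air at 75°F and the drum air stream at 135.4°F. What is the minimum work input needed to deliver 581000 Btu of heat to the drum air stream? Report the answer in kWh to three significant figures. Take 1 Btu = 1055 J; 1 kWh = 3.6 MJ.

17.3 kWh

In absolute terms T_C = 297.04 K and T_H = 330.59 K, so ΔT = 33.56 K.
The reversible limit is COP_HP = T_H/ΔT = 9.852, so W_min = Q_H/COP = Q_H·ΔT/T_H.
W_min = 581000 × 33.56/330.59 = 58970 Btu = 17.28 kWh.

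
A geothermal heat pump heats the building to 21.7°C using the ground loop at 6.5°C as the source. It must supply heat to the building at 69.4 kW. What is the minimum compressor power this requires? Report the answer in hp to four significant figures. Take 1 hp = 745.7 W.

4.798 hp

In absolute terms T_C = 279.65 K and T_H = 294.85 K, so ΔT = 15.20 K.
COP_Carnot = T_H/ΔT = 294.85/15.20 = 19.40.
Ẇ_min = Q̇/COP_Carnot = 69.40/19.40 = 3.578 kW = 4.798 hp.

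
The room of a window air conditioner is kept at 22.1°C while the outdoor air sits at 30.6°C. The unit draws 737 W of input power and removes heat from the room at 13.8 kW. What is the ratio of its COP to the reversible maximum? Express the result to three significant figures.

0.539

Converting, Q̇_C = 13.80 kW = 13800 W, so COP_actual = Q̇_C/Ẇ = 13800/737.0 = 18.72.
In absolute terms T_C = 295.25 K and T_H = 303.75 K, so ΔT = 8.500 K.
COP_Carnot = T_C/ΔT = 295.25/8.500 = 34.74.
η_II = COP_actual/COP_Carnot = 18.72/34.74 = 0.5391.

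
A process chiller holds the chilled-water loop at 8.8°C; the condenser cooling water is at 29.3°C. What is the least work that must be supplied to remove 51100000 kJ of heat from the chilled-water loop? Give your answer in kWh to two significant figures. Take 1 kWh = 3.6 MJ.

In absolute terms T_C = 281.95 K and T_H = 302.45 K, so ΔT = 20.50 K.
The reversible limit is COP_R = T_C/ΔT = 13.75, so W_min = Q_C/COP = Q_C·ΔT/T_C.
W_min = 51100000 × 20.50/281.95 = 3715000 kJ = 1032 kWh.

1000 kWh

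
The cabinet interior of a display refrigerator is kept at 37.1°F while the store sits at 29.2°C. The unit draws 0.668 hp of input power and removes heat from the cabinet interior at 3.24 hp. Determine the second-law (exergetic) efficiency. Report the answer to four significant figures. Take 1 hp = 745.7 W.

0.4634

COP_actual = Q̇_C/Ẇ = 3.240/0.6680 = 4.850.
In absolute terms T_C = 275.98 K and T_H = 302.35 K, so ΔT = 26.37 K.
COP_Carnot = T_C/ΔT = 275.98/26.37 = 10.47.
η_II = COP_actual/COP_Carnot = 4.850/10.47 = 0.4634.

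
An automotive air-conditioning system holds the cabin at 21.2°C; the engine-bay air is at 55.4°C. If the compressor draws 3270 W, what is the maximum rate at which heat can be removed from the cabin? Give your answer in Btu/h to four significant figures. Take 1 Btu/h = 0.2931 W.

96020 Btu/h

In absolute terms T_C = 294.35 K and T_H = 328.55 K, so ΔT = 34.20 K.
COP_Carnot = T_C/ΔT = 294.35/34.20 = 8.607.
Q̇_max = COP_Carnot × Ẇ = 8.607 × 3270 W = 28140 W = 96020 Btu/h.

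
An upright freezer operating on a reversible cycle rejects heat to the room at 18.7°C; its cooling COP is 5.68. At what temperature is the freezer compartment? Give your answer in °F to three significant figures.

For a Carnot refrigerator COP_R = T_C/(T_H − T_C), so T_C = COP·T_H/(1 + COP).
With T_H = 291.85 K, T_C = 5.68 × 291.85/6.680 = 248.16 K.
Converting, 248.16 K = -12.98°F.

-13.0 °F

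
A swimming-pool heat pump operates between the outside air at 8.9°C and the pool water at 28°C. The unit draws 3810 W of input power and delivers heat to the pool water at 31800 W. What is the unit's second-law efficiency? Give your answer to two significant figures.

COP_actual = Q̇_H/Ẇ = 31800/3810 = 8.346.
In absolute terms T_C = 282.05 K and T_H = 301.15 K, so ΔT = 19.10 K.
COP_Carnot = T_H/ΔT = 301.15/19.10 = 15.77.
η_II = COP_actual/COP_Carnot = 8.346/15.77 = 0.5294.

0.53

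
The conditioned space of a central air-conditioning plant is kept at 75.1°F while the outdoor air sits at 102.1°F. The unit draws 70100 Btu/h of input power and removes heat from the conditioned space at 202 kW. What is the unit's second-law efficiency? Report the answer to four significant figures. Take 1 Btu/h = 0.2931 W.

Converting, Q̇_C = 202.0 kW = 689200 Btu/h, so COP_actual = Q̇_C/Ẇ = 689200/70100 = 9.831.
In absolute terms T_C = 297.09 K and T_H = 312.09 K, so ΔT = 15.00 K.
COP_Carnot = T_C/ΔT = 297.09/15.00 = 19.81.
η_II = COP_actual/COP_Carnot = 9.831/19.81 = 0.4964.

0.4964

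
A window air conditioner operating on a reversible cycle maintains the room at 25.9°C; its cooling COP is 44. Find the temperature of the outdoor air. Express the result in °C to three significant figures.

COP_R = T_C/(T_H − T_C) gives T_H − T_C = T_C/COP.
With T_C = 299.05 K, T_H = 299.05 × (1 + 1/44) = 305.85 K.
Converting, 305.85 K = 32.70°C.

32.7 °C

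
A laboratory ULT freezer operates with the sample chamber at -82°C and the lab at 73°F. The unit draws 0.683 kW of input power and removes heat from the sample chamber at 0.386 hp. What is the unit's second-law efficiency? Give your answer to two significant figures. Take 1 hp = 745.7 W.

0.23

Converting, Q̇_C = 0.3860 hp = 0.2878 kW, so COP_actual = Q̇_C/Ẇ = 0.2878/0.6830 = 0.4214.
In absolute terms T_C = 191.15 K and T_H = 295.93 K, so ΔT = 104.8 K.
COP_Carnot = T_C/ΔT = 191.15/104.8 = 1.824.
η_II = COP_actual/COP_Carnot = 0.4214/1.824 = 0.2310.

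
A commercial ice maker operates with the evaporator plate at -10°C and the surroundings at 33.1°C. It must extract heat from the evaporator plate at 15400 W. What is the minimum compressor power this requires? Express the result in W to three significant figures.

2520 W

In absolute terms T_C = 263.15 K and T_H = 306.25 K, so ΔT = 43.10 K.
COP_Carnot = T_C/ΔT = 263.15/43.10 = 6.106.
Ẇ_min = Q̇/COP_Carnot = 15400/6.106 = 2522 W.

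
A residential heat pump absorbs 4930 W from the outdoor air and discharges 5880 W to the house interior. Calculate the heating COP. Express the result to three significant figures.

6.19

The first law gives Q̇_H = Q̇_C + Ẇ, so the three rates are Q̇_C = 4930, Q̇_H = 5880, Ẇ = 950.0 W.
COP_HP = Q̇_H/Ẇ = 5880/950.0 = 6.189.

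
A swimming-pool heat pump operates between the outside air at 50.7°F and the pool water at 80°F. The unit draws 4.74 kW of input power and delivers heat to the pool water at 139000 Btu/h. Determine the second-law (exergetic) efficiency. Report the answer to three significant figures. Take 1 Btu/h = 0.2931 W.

Converting, Q̇_H = 139000 Btu/h = 40.74 kW, so COP_actual = Q̇_H/Ẇ = 40.74/4.740 = 8.595.
In absolute terms T_C = 283.54 K and T_H = 299.82 K, so ΔT = 16.28 K.
COP_Carnot = T_H/ΔT = 299.82/16.28 = 18.42.
η_II = COP_actual/COP_Carnot = 8.595/18.42 = 0.4667.

0.467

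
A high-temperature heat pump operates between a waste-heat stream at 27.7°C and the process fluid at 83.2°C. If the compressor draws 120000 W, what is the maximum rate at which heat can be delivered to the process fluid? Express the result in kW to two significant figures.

In absolute terms T_C = 300.85 K and T_H = 356.35 K, so ΔT = 55.50 K.
COP_Carnot = T_H/ΔT = 356.35/55.50 = 6.421.
Q̇_max = COP_Carnot × Ẇ = 6.421 × 120000 W = 770500 W = 770.5 kW.

770 kW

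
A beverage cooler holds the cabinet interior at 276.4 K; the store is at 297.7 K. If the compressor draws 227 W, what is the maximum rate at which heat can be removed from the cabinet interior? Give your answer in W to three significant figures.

2950 W

The reservoir spacing is ΔT = 297.7 − 276.4 = 21.30 K.
COP_Carnot = T_C/ΔT = 276.40/21.30 = 12.98.
Q̇_max = COP_Carnot × Ẇ = 12.98 × 227.0 W = 2946 W.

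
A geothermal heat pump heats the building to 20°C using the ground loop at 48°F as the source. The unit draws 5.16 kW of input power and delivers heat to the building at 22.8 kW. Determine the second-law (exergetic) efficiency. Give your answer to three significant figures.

0.167

COP_actual = Q̇_H/Ẇ = 22.80/5.160 = 4.419.
In absolute terms T_C = 282.04 K and T_H = 293.15 K, so ΔT = 11.11 K.
COP_Carnot = T_H/ΔT = 293.15/11.11 = 26.38.
η_II = COP_actual/COP_Carnot = 4.419/26.38 = 0.1675.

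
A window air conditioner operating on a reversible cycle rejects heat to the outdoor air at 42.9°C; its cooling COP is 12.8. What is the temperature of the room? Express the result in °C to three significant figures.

20.0 °C

For a Carnot refrigerator COP_R = T_C/(T_H − T_C), so T_C = COP·T_H/(1 + COP).
With T_H = 316.05 K, T_C = 12.8 × 316.05/13.80 = 293.15 K.
Converting, 293.15 K = 20.00°C.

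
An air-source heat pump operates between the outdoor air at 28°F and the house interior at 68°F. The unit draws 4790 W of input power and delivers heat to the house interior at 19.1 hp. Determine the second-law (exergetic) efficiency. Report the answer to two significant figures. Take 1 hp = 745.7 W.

0.23

Converting, Q̇_H = 19.10 hp = 14240 W, so COP_actual = Q̇_H/Ẇ = 14240/4790 = 2.973.
In absolute terms T_C = 270.93 K and T_H = 293.15 K, so ΔT = 22.22 K.
COP_Carnot = T_H/ΔT = 293.15/22.22 = 13.19.
η_II = COP_actual/COP_Carnot = 2.973/13.19 = 0.2254.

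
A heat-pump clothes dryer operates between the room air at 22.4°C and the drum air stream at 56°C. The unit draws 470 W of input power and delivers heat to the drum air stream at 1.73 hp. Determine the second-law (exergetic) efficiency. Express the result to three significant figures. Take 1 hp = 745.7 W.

0.280

Converting, Q̇_H = 1.730 hp = 1290 W, so COP_actual = Q̇_H/Ẇ = 1290/470.0 = 2.745.
In absolute terms T_C = 295.55 K and T_H = 329.15 K, so ΔT = 33.60 K.
COP_Carnot = T_H/ΔT = 329.15/33.60 = 9.796.
η_II = COP_actual/COP_Carnot = 2.745/9.796 = 0.2802.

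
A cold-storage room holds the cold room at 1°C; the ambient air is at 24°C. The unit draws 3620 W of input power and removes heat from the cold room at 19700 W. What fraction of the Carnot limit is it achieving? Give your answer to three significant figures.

0.457

COP_actual = Q̇_C/Ẇ = 19700/3620 = 5.442.
In absolute terms T_C = 274.15 K and T_H = 297.15 K, so ΔT = 23.00 K.
COP_Carnot = T_C/ΔT = 274.15/23.00 = 11.92.
η_II = COP_actual/COP_Carnot = 5.442/11.92 = 0.4566.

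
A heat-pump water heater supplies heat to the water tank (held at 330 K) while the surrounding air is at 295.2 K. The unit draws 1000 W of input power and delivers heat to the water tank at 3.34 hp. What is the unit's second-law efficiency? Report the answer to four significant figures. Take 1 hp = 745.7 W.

0.2626

Converting, Q̇_H = 3.340 hp = 2491 W, so COP_actual = Q̇_H/Ẇ = 2491/1000 = 2.491.
The reservoir spacing is ΔT = 330 − 295.2 = 34.80 K.
COP_Carnot = T_H/ΔT = 330.00/34.80 = 9.483.
η_II = COP_actual/COP_Carnot = 2.491/9.483 = 0.2626.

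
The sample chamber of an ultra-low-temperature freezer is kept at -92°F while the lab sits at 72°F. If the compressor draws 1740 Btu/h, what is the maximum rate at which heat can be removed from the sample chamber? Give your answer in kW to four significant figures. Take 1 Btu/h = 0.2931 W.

In absolute terms T_C = 204.26 K and T_H = 295.37 K, so ΔT = 91.11 K.
COP_Carnot = T_C/ΔT = 204.26/91.11 = 2.242.
Q̇_max = COP_Carnot × Ẇ = 2.242 × 1740 Btu/h = 3901 Btu/h = 1.143 kW.

1.143 kW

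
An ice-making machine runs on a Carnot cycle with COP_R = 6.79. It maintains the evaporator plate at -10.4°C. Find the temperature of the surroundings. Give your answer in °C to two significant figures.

COP_R = T_C/(T_H − T_C) gives T_H − T_C = T_C/COP.
With T_C = 262.75 K, T_H = 262.75 × (1 + 1/6.79) = 301.45 K.
Converting, 301.45 K = 28.30°C.

28 °C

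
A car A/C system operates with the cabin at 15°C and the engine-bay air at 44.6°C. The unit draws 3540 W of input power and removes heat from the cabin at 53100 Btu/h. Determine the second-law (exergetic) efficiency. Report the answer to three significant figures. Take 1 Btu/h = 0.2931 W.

Converting, Q̇_C = 53100 Btu/h = 15560 W, so COP_actual = Q̇_C/Ẇ = 15560/3540 = 4.397.
In absolute terms T_C = 288.15 K and T_H = 317.75 K, so ΔT = 29.60 K.
COP_Carnot = T_C/ΔT = 288.15/29.60 = 9.735.
η_II = COP_actual/COP_Carnot = 4.397/9.735 = 0.4516.

0.452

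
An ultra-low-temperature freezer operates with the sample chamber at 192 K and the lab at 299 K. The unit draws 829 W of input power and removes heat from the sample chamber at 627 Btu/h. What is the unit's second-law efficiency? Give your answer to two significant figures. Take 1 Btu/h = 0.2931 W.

0.12

Converting, Q̇_C = 627.0 Btu/h = 183.8 W, so COP_actual = Q̇_C/Ẇ = 183.8/829.0 = 0.2217.
The reservoir spacing is ΔT = 299 − 192 = 107.0 K.
COP_Carnot = T_C/ΔT = 192.00/107.0 = 1.794.
η_II = COP_actual/COP_Carnot = 0.2217/1.794 = 0.1235.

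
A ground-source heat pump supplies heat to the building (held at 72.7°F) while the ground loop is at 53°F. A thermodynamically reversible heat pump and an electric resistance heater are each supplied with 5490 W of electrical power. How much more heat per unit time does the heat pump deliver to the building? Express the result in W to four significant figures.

142900 W

In absolute terms T_C = 284.82 K and T_H = 295.76 K, so ΔT = 10.94 K.
COP_Carnot = T_H/ΔT = 295.76/10.94 = 27.02.
The heat pump delivers Q̇_H = COP × Ẇ = 148400 W; the resistance heater delivers Ẇ = 5490 W.
Extra = (COP − 1)·Ẇ = 142900 W.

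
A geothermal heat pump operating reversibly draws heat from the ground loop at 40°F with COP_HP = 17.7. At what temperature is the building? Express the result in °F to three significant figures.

COP_HP = T_H/(T_H − T_C) rearranges to T_H = COP·T_C/(COP − 1).
With T_C = 277.59 K, T_H = 17.7 × 277.59/16.70 = 294.22 K.
Converting, 294.22 K = 69.92°F.

69.9 °F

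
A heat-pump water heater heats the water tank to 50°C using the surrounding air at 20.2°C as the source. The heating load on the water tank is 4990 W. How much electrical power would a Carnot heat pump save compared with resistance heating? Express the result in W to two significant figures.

In absolute terms T_C = 293.35 K and T_H = 323.15 K, so ΔT = 29.80 K.
COP_Carnot = T_H/ΔT = 323.15/29.80 = 10.84.
Resistance heating needs Ẇ_res = Q̇_H = 4990 W; the reversible heat pump needs only Ẇ_hp = Q̇_H/COP = 460.2 W.
Saving = 4990 − 460.2 = 4530 W.

4500 W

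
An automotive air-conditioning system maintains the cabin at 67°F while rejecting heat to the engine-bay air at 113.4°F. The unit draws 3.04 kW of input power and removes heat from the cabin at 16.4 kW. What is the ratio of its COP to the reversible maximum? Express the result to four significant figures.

COP_actual = Q̇_C/Ẇ = 16.40/3.040 = 5.395.
In absolute terms T_C = 292.59 K and T_H = 318.37 K, so ΔT = 25.78 K.
COP_Carnot = T_C/ΔT = 292.59/25.78 = 11.35.
η_II = COP_actual/COP_Carnot = 5.395/11.35 = 0.4753.

0.4753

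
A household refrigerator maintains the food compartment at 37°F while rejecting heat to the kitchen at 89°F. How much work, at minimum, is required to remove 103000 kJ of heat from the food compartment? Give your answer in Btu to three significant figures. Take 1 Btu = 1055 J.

In absolute terms T_C = 275.93 K and T_H = 304.82 K, so ΔT = 28.89 K.
The reversible limit is COP_R = T_C/ΔT = 9.551, so W_min = Q_C/COP = Q_C·ΔT/T_C.
W_min = 103000 × 28.89/275.93 = 10780 kJ = 10220 Btu.

10200 Btu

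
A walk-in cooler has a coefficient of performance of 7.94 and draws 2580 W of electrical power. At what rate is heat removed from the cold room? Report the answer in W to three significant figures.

20500 W

Q̇_C = COP × Ẇ = 7.94 × 2580 = 20490 W.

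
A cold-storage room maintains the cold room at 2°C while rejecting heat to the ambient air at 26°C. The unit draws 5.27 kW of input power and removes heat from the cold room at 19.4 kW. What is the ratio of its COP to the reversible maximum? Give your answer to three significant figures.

0.321

COP_actual = Q̇_C/Ẇ = 19.40/5.270 = 3.681.
In absolute terms T_C = 275.15 K and T_H = 299.15 K, so ΔT = 24.00 K.
COP_Carnot = T_C/ΔT = 275.15/24.00 = 11.46.
η_II = COP_actual/COP_Carnot = 3.681/11.46 = 0.3211.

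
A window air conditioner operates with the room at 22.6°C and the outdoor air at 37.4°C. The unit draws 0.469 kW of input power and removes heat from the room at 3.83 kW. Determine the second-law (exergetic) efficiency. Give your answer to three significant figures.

COP_actual = Q̇_C/Ẇ = 3.830/0.4690 = 8.166.
In absolute terms T_C = 295.75 K and T_H = 310.55 K, so ΔT = 14.80 K.
COP_Carnot = T_C/ΔT = 295.75/14.80 = 19.98.
η_II = COP_actual/COP_Carnot = 8.166/19.98 = 0.4087.

0.409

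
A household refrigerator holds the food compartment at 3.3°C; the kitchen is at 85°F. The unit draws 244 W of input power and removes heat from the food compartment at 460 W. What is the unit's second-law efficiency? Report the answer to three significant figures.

COP_actual = Q̇_C/Ẇ = 460.0/244.0 = 1.885.
In absolute terms T_C = 276.45 K and T_H = 302.59 K, so ΔT = 26.14 K.
COP_Carnot = T_C/ΔT = 276.45/26.14 = 10.57.
η_II = COP_actual/COP_Carnot = 1.885/10.57 = 0.1783.

0.178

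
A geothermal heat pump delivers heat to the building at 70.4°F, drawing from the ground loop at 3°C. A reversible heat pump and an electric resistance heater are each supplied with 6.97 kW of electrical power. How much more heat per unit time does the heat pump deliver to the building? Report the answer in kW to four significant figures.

In absolute terms T_C = 276.15 K and T_H = 294.48 K, so ΔT = 18.33 K.
COP_Carnot = T_H/ΔT = 294.48/18.33 = 16.06.
The heat pump delivers Q̇_H = COP × Ẇ = 112.0 kW; the resistance heater delivers Ẇ = 6.970 kW.
Extra = (COP − 1)·Ẇ = 105.0 kW.

105.0 kW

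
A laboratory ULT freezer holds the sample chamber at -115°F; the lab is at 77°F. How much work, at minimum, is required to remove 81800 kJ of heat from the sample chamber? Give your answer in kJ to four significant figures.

45570 kJ

In absolute terms T_C = 191.48 K and T_H = 298.15 K, so ΔT = 106.7 K.
The reversible limit is COP_R = T_C/ΔT = 1.795, so W_min = Q_C/COP = Q_C·ΔT/T_C.
W_min = 81800 × 106.7/191.48 = 45570 kJ.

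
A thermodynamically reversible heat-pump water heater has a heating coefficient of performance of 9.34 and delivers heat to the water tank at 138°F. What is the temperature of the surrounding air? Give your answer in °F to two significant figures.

74 °F

COP_HP = T_H/(T_H − T_C) gives T_H − T_C = T_H/COP.
With T_H = 332.04 K, T_C = 332.04 × (1 − 1/9.34) = 296.49 K.
Converting, 296.49 K = 74.01°F.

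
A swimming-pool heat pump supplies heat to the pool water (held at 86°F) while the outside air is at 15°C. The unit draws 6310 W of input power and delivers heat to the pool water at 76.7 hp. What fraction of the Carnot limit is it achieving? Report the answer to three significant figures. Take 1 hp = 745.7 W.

0.449

Converting, Q̇_H = 76.70 hp = 57200 W, so COP_actual = Q̇_H/Ẇ = 57200/6310 = 9.064.
In absolute terms T_C = 288.15 K and T_H = 303.15 K, so ΔT = 15.00 K.
COP_Carnot = T_H/ΔT = 303.15/15.00 = 20.21.
η_II = COP_actual/COP_Carnot = 9.064/20.21 = 0.4485.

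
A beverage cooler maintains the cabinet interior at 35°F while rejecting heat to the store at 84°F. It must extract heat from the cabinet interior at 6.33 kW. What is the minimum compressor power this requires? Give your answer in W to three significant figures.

In absolute terms T_C = 274.82 K and T_H = 302.04 K, so ΔT = 27.22 K.
COP_Carnot = T_C/ΔT = 274.82/27.22 = 10.10.
Ẇ_min = Q̇/COP_Carnot = 6.330/10.10 = 0.6270 kW = 627.0 W.

627 W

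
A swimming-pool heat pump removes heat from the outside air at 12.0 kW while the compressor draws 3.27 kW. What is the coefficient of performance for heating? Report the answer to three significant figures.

4.67

The first law gives Q̇_H = Q̇_C + Ẇ, so the three rates are Q̇_C = 12.00, Q̇_H = 15.27, Ẇ = 3.270 kW.
COP_HP = Q̇_H/Ẇ = 15.27/3.270 = 4.670.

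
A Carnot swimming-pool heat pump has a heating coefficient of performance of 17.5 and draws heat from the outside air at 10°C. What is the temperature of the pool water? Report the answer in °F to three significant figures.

80.9 °F

COP_HP = T_H/(T_H − T_C) rearranges to T_H = COP·T_C/(COP − 1).
With T_C = 283.15 K, T_H = 17.5 × 283.15/16.50 = 300.31 K.
Converting, 300.31 K = 80.89°F.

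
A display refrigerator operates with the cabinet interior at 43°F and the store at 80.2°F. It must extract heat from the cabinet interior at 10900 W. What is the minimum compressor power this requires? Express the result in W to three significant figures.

807 W

In absolute terms T_C = 279.26 K and T_H = 299.93 K, so ΔT = 20.67 K.
COP_Carnot = T_C/ΔT = 279.26/20.67 = 13.51.
Ẇ_min = Q̇/COP_Carnot = 10900/13.51 = 806.7 W.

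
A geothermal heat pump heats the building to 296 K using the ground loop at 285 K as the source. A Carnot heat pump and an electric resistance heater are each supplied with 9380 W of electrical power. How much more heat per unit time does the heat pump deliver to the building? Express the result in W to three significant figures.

243000 W

The reservoir spacing is ΔT = 296 − 285 = 11.00 K.
COP_Carnot = T_H/ΔT = 296.00/11.00 = 26.91.
The heat pump delivers Q̇_H = COP × Ẇ = 252400 W; the resistance heater delivers Ẇ = 9380 W.
Extra = (COP − 1)·Ẇ = 243000 W.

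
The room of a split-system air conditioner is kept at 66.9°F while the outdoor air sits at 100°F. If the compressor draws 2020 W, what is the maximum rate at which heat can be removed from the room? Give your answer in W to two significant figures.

32000 W

In absolute terms T_C = 292.54 K and T_H = 310.93 K, so ΔT = 18.39 K.
COP_Carnot = T_C/ΔT = 292.54/18.39 = 15.91.
Q̇_max = COP_Carnot × Ẇ = 15.91 × 2020 W = 32140 W.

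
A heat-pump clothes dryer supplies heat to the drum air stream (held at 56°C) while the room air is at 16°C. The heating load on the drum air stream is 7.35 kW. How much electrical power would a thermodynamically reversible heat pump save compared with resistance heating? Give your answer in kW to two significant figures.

6.5 kW

In absolute terms T_C = 289.15 K and T_H = 329.15 K, so ΔT = 40.00 K.
COP_Carnot = T_H/ΔT = 329.15/40.00 = 8.229.
Resistance heating needs Ẇ_res = Q̇_H = 7.350 kW; the reversible heat pump needs only Ẇ_hp = Q̇_H/COP = 0.8932 kW.
Saving = 7.350 − 0.8932 = 6.457 kW.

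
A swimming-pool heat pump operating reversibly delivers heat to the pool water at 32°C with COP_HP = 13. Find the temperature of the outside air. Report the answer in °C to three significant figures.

COP_HP = T_H/(T_H − T_C) gives T_H − T_C = T_H/COP.
With T_H = 305.15 K, T_C = 305.15 × (1 − 1/13) = 281.68 K.
Converting, 281.68 K = 8.53°C.

8.53 °C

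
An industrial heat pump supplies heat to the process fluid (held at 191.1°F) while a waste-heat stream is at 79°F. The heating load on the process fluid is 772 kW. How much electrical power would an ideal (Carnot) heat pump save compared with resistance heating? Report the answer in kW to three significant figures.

In absolute terms T_C = 299.26 K and T_H = 361.54 K, so ΔT = 62.28 K.
COP_Carnot = T_H/ΔT = 361.54/62.28 = 5.805.
Resistance heating needs Ẇ_res = Q̇_H = 772.0 kW; the reversible heat pump needs only Ẇ_hp = Q̇_H/COP = 133.0 kW.
Saving = 772.0 − 133.0 = 639.0 kW.

639 kW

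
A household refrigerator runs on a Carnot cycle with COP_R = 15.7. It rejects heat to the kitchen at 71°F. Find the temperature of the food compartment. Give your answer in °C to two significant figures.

4.0 °C

For a Carnot refrigerator COP_R = T_C/(T_H − T_C), so T_C = COP·T_H/(1 + COP).
With T_H = 294.82 K, T_C = 15.7 × 294.82/16.70 = 277.16 K.
Converting, 277.16 K = 4.01°C.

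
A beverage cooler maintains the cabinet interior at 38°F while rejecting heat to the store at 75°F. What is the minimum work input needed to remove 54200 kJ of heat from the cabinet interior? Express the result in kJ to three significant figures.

In absolute terms T_C = 276.48 K and T_H = 297.04 K, so ΔT = 20.56 K.
The reversible limit is COP_R = T_C/ΔT = 13.45, so W_min = Q_C/COP = Q_C·ΔT/T_C.
W_min = 54200 × 20.56/276.48 = 4030 kJ.

4030 kJ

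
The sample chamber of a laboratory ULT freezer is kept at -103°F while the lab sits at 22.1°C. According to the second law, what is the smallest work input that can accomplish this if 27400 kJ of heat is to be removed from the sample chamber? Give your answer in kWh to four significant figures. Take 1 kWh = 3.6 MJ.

In absolute terms T_C = 198.15 K and T_H = 295.25 K, so ΔT = 97.10 K.
The reversible limit is COP_R = T_C/ΔT = 2.041, so W_min = Q_C/COP = Q_C·ΔT/T_C.
W_min = 27400 × 97.10/198.15 = 13430 kJ = 3.730 kWh.

3.730 kWh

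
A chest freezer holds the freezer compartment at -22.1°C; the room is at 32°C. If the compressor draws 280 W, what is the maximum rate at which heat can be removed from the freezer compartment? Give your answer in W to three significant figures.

1300 W

In absolute terms T_C = 251.05 K and T_H = 305.15 K, so ΔT = 54.10 K.
COP_Carnot = T_C/ΔT = 251.05/54.10 = 4.640.
Q̇_max = COP_Carnot × Ẇ = 4.640 × 280.0 W = 1299 W.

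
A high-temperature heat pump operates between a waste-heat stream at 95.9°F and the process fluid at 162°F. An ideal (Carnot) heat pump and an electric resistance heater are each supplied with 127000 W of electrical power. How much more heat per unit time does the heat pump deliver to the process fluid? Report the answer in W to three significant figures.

1070000 W

In absolute terms T_C = 308.65 K and T_H = 345.37 K, so ΔT = 36.72 K.
COP_Carnot = T_H/ΔT = 345.37/36.72 = 9.405.
The heat pump delivers Q̇_H = COP × Ẇ = 1194000 W; the resistance heater delivers Ẇ = 127000 W.
Extra = (COP − 1)·Ẇ = 1067000 W.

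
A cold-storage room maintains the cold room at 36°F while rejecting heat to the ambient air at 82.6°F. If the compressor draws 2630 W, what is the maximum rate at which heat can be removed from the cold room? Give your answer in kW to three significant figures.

28.0 kW

In absolute terms T_C = 275.37 K and T_H = 301.26 K, so ΔT = 25.89 K.
COP_Carnot = T_C/ΔT = 275.37/25.89 = 10.64.
Q̇_max = COP_Carnot × Ẇ = 10.64 × 2630 W = 27970 W = 27.97 kW.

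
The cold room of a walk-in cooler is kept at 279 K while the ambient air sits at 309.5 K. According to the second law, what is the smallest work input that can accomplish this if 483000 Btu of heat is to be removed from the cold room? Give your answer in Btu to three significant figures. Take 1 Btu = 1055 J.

52800 Btu

The reservoir spacing is ΔT = 309.5 − 279 = 30.50 K.
The reversible limit is COP_R = T_C/ΔT = 9.148, so W_min = Q_C/COP = Q_C·ΔT/T_C.
W_min = 483000 × 30.50/279.00 = 52800 Btu.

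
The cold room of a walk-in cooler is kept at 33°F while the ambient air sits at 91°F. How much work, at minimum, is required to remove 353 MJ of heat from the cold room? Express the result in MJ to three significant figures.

41.6 MJ

In absolute terms T_C = 273.71 K and T_H = 305.93 K, so ΔT = 32.22 K.
The reversible limit is COP_R = T_C/ΔT = 8.494, so W_min = Q_C/COP = Q_C·ΔT/T_C.
W_min = 353.0 × 32.22/273.71 = 41.56 MJ.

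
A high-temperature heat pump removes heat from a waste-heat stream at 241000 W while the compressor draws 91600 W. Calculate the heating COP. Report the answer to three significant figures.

3.63

The first law gives Q̇_H = Q̇_C + Ẇ, so the three rates are Q̇_C = 241000, Q̇_H = 332600, Ẇ = 91600 W.
COP_HP = Q̇_H/Ẇ = 332600/91600 = 3.631.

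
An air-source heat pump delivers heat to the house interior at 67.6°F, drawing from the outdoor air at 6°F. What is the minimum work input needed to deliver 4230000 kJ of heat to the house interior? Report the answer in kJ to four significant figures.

In absolute terms T_C = 258.71 K and T_H = 292.93 K, so ΔT = 34.22 K.
The reversible limit is COP_HP = T_H/ΔT = 8.560, so W_min = Q_H/COP = Q_H·ΔT/T_H.
W_min = 4230000 × 34.22/292.93 = 494200 kJ.

494200 kJ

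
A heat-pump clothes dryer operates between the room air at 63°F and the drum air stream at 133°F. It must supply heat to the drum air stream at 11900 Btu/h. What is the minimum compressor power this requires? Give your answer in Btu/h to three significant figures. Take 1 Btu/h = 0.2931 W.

In absolute terms T_C = 290.37 K and T_H = 329.26 K, so ΔT = 38.89 K.
COP_Carnot = T_H/ΔT = 329.26/38.89 = 8.467.
Ẇ_min = Q̇/COP_Carnot = 11900/8.467 = 1406 Btu/h.

1410 Btu/h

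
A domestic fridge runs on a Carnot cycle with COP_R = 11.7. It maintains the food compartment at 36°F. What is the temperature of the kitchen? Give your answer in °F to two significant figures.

COP_R = T_C/(T_H − T_C) gives T_H − T_C = T_C/COP.
With T_C = 275.37 K, T_H = 275.37 × (1 + 1/11.7) = 298.91 K.
Converting, 298.91 K = 78.36°F.

78 °F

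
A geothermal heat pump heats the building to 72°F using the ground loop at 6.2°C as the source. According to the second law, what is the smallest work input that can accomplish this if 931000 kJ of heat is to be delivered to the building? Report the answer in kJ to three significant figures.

In absolute terms T_C = 279.35 K and T_H = 295.37 K, so ΔT = 16.02 K.
The reversible limit is COP_HP = T_H/ΔT = 18.44, so W_min = Q_H/COP = Q_H·ΔT/T_H.
W_min = 931000 × 16.02/295.37 = 50500 kJ.

50500 kJ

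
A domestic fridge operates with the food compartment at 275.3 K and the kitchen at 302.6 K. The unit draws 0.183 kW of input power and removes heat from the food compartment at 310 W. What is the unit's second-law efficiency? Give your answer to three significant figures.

Converting, Q̇_C = 310.0 W = 0.3100 kW, so COP_actual = Q̇_C/Ẇ = 0.3100/0.1830 = 1.694.
The reservoir spacing is ΔT = 302.6 − 275.3 = 27.30 K.
COP_Carnot = T_C/ΔT = 275.30/27.30 = 10.08.
η_II = COP_actual/COP_Carnot = 1.694/10.08 = 0.1680.

0.168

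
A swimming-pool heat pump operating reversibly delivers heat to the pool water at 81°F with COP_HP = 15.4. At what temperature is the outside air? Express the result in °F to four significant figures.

45.89 °F

COP_HP = T_H/(T_H − T_C) gives T_H − T_C = T_H/COP.
With T_H = 300.37 K, T_C = 300.37 × (1 − 1/15.4) = 280.87 K.
Converting, 280.87 K = 45.89°F.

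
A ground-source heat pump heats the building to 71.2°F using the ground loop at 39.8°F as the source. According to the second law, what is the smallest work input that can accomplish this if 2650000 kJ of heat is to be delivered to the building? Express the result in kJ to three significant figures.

In absolute terms T_C = 277.48 K and T_H = 294.93 K, so ΔT = 17.44 K.
The reversible limit is COP_HP = T_H/ΔT = 16.91, so W_min = Q_H/COP = Q_H·ΔT/T_H.
W_min = 2650000 × 17.44/294.93 = 156700 kJ.

157000 kJ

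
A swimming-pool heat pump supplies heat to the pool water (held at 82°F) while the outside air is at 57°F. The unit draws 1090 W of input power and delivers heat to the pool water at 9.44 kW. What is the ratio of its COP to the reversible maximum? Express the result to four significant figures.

Converting, Q̇_H = 9.440 kW = 9440 W, so COP_actual = Q̇_H/Ẇ = 9440/1090 = 8.661.
In absolute terms T_C = 287.04 K and T_H = 300.93 K, so ΔT = 13.89 K.
COP_Carnot = T_H/ΔT = 300.93/13.89 = 21.67.
η_II = COP_actual/COP_Carnot = 8.661/21.67 = 0.3997.

0.3997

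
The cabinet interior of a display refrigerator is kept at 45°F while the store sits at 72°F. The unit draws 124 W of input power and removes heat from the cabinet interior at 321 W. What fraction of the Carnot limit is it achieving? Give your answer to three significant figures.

COP_actual = Q̇_C/Ẇ = 321.0/124.0 = 2.589.
In absolute terms T_C = 280.37 K and T_H = 295.37 K, so ΔT = 15.00 K.
COP_Carnot = T_C/ΔT = 280.37/15.00 = 18.69.
η_II = COP_actual/COP_Carnot = 2.589/18.69 = 0.1385.

0.138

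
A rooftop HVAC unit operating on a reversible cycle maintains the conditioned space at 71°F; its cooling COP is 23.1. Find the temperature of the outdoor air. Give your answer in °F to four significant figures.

93.97 °F

COP_R = T_C/(T_H − T_C) gives T_H − T_C = T_C/COP.
With T_C = 294.82 K, T_H = 294.82 × (1 + 1/23.1) = 307.58 K.
Converting, 307.58 K = 93.97°F.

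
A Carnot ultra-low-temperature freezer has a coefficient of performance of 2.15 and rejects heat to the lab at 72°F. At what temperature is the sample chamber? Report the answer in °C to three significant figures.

-71.5 °C

For a Carnot refrigerator COP_R = T_C/(T_H − T_C), so T_C = COP·T_H/(1 + COP).
With T_H = 295.37 K, T_C = 2.15 × 295.37/3.150 = 201.60 K.
Converting, 201.60 K = -71.55°C.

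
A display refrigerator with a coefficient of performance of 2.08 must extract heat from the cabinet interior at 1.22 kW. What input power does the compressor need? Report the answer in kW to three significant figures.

0.587 kW

Ẇ = Q̇_C/COP = 1.220/2.08 = 0.5865 kW.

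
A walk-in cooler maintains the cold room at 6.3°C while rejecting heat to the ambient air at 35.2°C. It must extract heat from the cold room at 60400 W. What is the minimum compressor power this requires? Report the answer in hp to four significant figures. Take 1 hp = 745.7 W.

In absolute terms T_C = 279.45 K and T_H = 308.35 K, so ΔT = 28.90 K.
COP_Carnot = T_C/ΔT = 279.45/28.90 = 9.670.
Ẇ_min = Q̇/COP_Carnot = 60400/9.670 = 6246 W = 8.377 hp.

8.377 hp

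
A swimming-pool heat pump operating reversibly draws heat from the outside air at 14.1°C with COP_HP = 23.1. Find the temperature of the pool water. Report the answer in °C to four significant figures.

27.10 °C

COP_HP = T_H/(T_H − T_C) rearranges to T_H = COP·T_C/(COP − 1).
With T_C = 287.25 K, T_H = 23.1 × 287.25/22.10 = 300.25 K.
Converting, 300.25 K = 27.10°C.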